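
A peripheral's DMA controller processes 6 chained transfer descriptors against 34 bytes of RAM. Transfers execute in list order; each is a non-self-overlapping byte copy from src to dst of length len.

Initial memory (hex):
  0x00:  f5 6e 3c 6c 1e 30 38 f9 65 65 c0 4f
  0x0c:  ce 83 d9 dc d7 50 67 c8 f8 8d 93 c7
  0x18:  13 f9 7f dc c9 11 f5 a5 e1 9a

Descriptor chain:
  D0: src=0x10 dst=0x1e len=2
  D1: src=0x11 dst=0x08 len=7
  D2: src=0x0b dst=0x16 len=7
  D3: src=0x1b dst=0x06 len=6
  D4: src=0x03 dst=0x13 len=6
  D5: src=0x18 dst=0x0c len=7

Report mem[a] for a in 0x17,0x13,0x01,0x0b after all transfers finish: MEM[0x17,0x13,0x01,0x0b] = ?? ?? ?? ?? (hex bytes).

MEM[0x17,0x13,0x01,0x0b] = 50 6c 6e e1

  after D0: wrote 2B at 0x1e = d750
  after D1: wrote 7B at 0x08 = 5067c8f88d93c7
  after D2: wrote 7B at 0x16 = f88d93c7dcd750
  after D3: wrote 6B at 0x06 = d75011d750e1
  after D4: wrote 6B at 0x13 = 6c1e30d75011
  after D5: wrote 7B at 0x0c = 11c7dcd75011d7
query mem[0x17]=0x50, mem[0x13]=0x6c, mem[0x01]=0x6e, mem[0x0b]=0xe1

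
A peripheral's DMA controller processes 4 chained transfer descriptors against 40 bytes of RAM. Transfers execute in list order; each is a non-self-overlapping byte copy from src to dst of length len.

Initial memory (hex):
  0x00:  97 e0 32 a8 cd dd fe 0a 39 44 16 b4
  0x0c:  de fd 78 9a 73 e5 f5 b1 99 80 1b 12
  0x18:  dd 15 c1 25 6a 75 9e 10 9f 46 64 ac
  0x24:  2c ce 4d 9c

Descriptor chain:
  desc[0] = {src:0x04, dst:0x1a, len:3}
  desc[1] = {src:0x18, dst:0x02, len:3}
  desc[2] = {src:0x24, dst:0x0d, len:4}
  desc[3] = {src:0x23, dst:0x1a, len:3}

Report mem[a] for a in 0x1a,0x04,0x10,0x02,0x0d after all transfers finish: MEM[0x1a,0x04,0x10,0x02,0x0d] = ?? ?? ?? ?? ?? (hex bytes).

#0 dst[0x1a+3] := {0xcd,0xdd,0xfe}
#1 dst[0x02+3] := {0xdd,0x15,0xcd}
#2 dst[0x0d+4] := {0x2c,0xce,0x4d,0x9c}
#3 dst[0x1a+3] := {0xac,0x2c,0xce}
query mem[0x1a]=0xac, mem[0x04]=0xcd, mem[0x10]=0x9c, mem[0x02]=0xdd, mem[0x0d]=0x2c

MEM[0x1a,0x04,0x10,0x02,0x0d] = ac cd 9c dd 2c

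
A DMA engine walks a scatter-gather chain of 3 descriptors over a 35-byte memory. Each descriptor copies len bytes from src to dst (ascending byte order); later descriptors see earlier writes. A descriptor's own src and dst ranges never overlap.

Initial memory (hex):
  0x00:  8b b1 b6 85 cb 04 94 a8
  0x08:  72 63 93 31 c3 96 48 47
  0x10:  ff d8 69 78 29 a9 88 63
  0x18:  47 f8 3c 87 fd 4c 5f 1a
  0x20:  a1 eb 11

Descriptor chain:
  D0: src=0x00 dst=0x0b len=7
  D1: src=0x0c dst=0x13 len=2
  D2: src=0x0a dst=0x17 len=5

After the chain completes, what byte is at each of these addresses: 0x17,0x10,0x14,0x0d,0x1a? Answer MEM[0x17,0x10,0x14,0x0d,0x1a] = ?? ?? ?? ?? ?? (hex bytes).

MEM[0x17,0x10,0x14,0x0d,0x1a] = 93 04 b6 b6 b6

#0 dst[0x0b+7] := {0x8b,0xb1,0xb6,0x85,0xcb,0x04,0x94}
#1 dst[0x13+2] := {0xb1,0xb6}
#2 dst[0x17+5] := {0x93,0x8b,0xb1,0xb6,0x85}
query mem[0x17]=0x93, mem[0x10]=0x04, mem[0x14]=0xb6, mem[0x0d]=0xb6, mem[0x1a]=0xb6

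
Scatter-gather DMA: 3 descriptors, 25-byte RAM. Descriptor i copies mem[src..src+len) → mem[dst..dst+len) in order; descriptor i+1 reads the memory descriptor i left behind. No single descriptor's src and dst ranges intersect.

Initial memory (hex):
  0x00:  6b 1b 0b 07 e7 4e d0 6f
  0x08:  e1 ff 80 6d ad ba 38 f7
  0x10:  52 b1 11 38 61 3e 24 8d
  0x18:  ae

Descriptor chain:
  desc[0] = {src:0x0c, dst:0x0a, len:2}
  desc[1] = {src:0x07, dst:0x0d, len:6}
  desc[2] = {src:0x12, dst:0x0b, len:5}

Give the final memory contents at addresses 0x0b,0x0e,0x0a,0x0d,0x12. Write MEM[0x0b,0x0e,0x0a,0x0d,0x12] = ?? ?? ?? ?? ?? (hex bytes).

MEM[0x0b,0x0e,0x0a,0x0d,0x12] = ad 3e ad 61 ad

  after D0: wrote 2B at 0x0a = adba
  after D1: wrote 6B at 0x0d = 6fe1ffadbaad
  after D2: wrote 5B at 0x0b = ad38613e24
query mem[0x0b]=0xad, mem[0x0e]=0x3e, mem[0x0a]=0xad, mem[0x0d]=0x61, mem[0x12]=0xad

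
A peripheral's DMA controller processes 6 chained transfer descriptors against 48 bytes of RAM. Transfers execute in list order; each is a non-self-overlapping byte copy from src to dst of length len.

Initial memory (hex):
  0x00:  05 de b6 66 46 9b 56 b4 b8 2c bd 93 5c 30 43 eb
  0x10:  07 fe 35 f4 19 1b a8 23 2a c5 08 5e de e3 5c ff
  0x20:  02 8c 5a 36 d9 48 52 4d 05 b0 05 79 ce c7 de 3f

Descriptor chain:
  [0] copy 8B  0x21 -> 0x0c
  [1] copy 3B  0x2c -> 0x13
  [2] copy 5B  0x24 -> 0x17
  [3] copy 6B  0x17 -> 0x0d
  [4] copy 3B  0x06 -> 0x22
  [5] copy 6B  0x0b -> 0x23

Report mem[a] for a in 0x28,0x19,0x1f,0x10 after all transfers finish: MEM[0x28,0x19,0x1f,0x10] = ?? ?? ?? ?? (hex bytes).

MEM[0x28,0x19,0x1f,0x10] = 4d 52 ff 4d

  after D0: wrote 8B at 0x0c = 8c5a36d948524d05
  after D1: wrote 3B at 0x13 = cec7de
  after D2: wrote 5B at 0x17 = d948524d05
  after D3: wrote 6B at 0x0d = d948524d05de
  after D4: wrote 3B at 0x22 = 56b4b8
  after D5: wrote 6B at 0x23 = 938cd948524d
query mem[0x28]=0x4d, mem[0x19]=0x52, mem[0x1f]=0xff, mem[0x10]=0x4d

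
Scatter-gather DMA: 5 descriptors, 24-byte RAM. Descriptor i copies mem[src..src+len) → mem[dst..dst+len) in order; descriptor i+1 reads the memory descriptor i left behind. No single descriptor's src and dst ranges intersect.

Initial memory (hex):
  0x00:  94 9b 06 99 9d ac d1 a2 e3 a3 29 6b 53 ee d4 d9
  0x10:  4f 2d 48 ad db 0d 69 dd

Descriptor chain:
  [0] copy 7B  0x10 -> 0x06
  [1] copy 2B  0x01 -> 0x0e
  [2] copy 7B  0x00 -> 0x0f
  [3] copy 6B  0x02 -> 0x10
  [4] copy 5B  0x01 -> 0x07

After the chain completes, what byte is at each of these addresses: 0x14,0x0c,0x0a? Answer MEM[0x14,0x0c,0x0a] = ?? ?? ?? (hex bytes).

MEM[0x14,0x0c,0x0a] = 4f 69 9d

[0] 0x10->0x06 len=7 : 4f 2d 48 ad db 0d 69
[1] 0x01->0x0e len=2 : 9b 06
[2] 0x00->0x0f len=7 : 94 9b 06 99 9d ac 4f
[3] 0x02->0x10 len=6 : 06 99 9d ac 4f 2d
[4] 0x01->0x07 len=5 : 9b 06 99 9d ac
query mem[0x14]=0x4f, mem[0x0c]=0x69, mem[0x0a]=0x9d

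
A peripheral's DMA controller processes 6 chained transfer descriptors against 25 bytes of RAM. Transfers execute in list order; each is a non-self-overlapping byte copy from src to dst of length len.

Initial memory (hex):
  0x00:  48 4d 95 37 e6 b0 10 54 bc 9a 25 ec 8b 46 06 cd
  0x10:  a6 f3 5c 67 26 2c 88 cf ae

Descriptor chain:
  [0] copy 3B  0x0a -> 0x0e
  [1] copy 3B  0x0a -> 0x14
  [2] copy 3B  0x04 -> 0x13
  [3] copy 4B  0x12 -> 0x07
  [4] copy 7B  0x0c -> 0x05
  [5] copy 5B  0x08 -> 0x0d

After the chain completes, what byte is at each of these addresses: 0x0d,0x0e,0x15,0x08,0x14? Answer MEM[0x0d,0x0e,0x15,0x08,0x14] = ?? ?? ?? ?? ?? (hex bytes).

#0 dst[0x0e+3] := {0x25,0xec,0x8b}
#1 dst[0x14+3] := {0x25,0xec,0x8b}
#2 dst[0x13+3] := {0xe6,0xb0,0x10}
#3 dst[0x07+4] := {0x5c,0xe6,0xb0,0x10}
#4 dst[0x05+7] := {0x8b,0x46,0x25,0xec,0x8b,0xf3,0x5c}
#5 dst[0x0d+5] := {0xec,0x8b,0xf3,0x5c,0x8b}
query mem[0x0d]=0xec, mem[0x0e]=0x8b, mem[0x15]=0x10, mem[0x08]=0xec, mem[0x14]=0xb0

MEM[0x0d,0x0e,0x15,0x08,0x14] = ec 8b 10 ec b0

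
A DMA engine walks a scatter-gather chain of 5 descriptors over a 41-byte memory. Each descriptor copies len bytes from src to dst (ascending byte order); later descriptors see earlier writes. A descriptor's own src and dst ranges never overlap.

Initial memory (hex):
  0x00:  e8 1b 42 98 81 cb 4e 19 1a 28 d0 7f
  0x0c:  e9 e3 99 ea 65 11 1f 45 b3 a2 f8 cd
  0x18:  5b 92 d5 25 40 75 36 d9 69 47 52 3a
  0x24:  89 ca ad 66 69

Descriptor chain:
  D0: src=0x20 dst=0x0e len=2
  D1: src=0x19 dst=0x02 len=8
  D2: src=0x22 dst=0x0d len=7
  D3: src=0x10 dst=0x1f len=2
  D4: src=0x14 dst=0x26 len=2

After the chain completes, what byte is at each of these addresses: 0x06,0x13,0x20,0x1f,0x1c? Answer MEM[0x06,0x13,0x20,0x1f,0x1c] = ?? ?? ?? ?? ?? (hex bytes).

  after D0: wrote 2B at 0x0e = 6947
  after D1: wrote 8B at 0x02 = 92d525407536d969
  after D2: wrote 7B at 0x0d = 523a89caad6669
  after D3: wrote 2B at 0x1f = caad
  after D4: wrote 2B at 0x26 = b3a2
query mem[0x06]=0x75, mem[0x13]=0x69, mem[0x20]=0xad, mem[0x1f]=0xca, mem[0x1c]=0x40

MEM[0x06,0x13,0x20,0x1f,0x1c] = 75 69 ad ca 40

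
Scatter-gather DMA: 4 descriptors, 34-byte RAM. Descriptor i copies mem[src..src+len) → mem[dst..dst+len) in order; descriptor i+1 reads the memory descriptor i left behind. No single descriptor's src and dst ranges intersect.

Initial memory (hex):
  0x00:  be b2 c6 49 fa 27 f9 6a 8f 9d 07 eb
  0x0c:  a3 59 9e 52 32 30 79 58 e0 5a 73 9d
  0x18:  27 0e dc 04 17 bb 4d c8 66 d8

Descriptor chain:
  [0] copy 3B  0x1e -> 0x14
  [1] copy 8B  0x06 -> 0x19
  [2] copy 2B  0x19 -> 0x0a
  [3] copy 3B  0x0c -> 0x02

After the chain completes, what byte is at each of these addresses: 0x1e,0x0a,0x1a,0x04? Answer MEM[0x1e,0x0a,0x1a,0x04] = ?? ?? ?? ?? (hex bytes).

D0: mem[0x14..0x16] <- [4d c8 66]
D1: mem[0x19..0x20] <- [f9 6a 8f 9d 07 eb a3 59]
D2: mem[0x0a..0x0b] <- [f9 6a]
D3: mem[0x02..0x04] <- [a3 59 9e]
query mem[0x1e]=0xeb, mem[0x0a]=0xf9, mem[0x1a]=0x6a, mem[0x04]=0x9e

MEM[0x1e,0x0a,0x1a,0x04] = eb f9 6a 9e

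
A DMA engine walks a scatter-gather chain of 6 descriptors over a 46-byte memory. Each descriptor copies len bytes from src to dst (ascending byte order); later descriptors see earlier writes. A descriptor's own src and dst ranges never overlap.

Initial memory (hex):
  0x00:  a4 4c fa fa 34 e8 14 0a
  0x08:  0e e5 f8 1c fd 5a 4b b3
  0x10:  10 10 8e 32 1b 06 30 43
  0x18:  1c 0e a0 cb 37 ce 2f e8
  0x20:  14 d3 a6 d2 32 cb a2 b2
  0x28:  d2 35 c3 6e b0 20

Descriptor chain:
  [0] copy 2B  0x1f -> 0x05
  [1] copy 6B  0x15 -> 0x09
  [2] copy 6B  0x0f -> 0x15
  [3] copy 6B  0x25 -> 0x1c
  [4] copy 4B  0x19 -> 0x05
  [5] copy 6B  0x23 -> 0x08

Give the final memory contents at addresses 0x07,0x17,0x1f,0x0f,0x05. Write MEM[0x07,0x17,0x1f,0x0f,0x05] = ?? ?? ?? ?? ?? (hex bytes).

#0 dst[0x05+2] := {0xe8,0x14}
#1 dst[0x09+6] := {0x06,0x30,0x43,0x1c,0x0e,0xa0}
#2 dst[0x15+6] := {0xb3,0x10,0x10,0x8e,0x32,0x1b}
#3 dst[0x1c+6] := {0xcb,0xa2,0xb2,0xd2,0x35,0xc3}
#4 dst[0x05+4] := {0x32,0x1b,0xcb,0xcb}
#5 dst[0x08+6] := {0xd2,0x32,0xcb,0xa2,0xb2,0xd2}
query mem[0x07]=0xcb, mem[0x17]=0x10, mem[0x1f]=0xd2, mem[0x0f]=0xb3, mem[0x05]=0x32

MEM[0x07,0x17,0x1f,0x0f,0x05] = cb 10 d2 b3 32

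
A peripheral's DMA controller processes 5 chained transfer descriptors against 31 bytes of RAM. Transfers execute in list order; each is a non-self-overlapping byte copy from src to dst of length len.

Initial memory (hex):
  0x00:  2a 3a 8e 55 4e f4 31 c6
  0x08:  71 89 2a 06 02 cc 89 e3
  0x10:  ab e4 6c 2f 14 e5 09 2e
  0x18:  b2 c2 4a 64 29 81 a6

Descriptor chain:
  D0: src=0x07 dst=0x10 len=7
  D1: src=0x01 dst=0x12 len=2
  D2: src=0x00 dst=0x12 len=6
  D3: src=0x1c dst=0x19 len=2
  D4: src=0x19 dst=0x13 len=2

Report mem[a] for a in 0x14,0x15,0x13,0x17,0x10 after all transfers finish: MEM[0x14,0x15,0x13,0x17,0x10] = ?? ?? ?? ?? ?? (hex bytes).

D0: mem[0x10..0x16] <- [c6 71 89 2a 06 02 cc]
D1: mem[0x12..0x13] <- [3a 8e]
D2: mem[0x12..0x17] <- [2a 3a 8e 55 4e f4]
D3: mem[0x19..0x1a] <- [29 81]
D4: mem[0x13..0x14] <- [29 81]
query mem[0x14]=0x81, mem[0x15]=0x55, mem[0x13]=0x29, mem[0x17]=0xf4, mem[0x10]=0xc6

MEM[0x14,0x15,0x13,0x17,0x10] = 81 55 29 f4 c6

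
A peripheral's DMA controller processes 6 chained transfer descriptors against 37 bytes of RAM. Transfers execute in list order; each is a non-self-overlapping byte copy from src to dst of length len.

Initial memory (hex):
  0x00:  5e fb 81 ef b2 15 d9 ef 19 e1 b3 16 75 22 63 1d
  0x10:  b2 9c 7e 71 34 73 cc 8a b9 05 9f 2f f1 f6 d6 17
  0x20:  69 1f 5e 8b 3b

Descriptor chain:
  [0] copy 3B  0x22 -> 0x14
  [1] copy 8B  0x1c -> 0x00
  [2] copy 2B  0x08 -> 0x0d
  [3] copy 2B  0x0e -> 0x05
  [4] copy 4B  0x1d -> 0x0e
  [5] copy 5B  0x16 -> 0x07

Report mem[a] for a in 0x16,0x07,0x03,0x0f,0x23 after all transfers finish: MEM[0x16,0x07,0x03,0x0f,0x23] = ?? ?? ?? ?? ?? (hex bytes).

#0 dst[0x14+3] := {0x5e,0x8b,0x3b}
#1 dst[0x00+8] := {0xf1,0xf6,0xd6,0x17,0x69,0x1f,0x5e,0x8b}
#2 dst[0x0d+2] := {0x19,0xe1}
#3 dst[0x05+2] := {0xe1,0x1d}
#4 dst[0x0e+4] := {0xf6,0xd6,0x17,0x69}
#5 dst[0x07+5] := {0x3b,0x8a,0xb9,0x05,0x9f}
query mem[0x16]=0x3b, mem[0x07]=0x3b, mem[0x03]=0x17, mem[0x0f]=0xd6, mem[0x23]=0x8b

MEM[0x16,0x07,0x03,0x0f,0x23] = 3b 3b 17 d6 8b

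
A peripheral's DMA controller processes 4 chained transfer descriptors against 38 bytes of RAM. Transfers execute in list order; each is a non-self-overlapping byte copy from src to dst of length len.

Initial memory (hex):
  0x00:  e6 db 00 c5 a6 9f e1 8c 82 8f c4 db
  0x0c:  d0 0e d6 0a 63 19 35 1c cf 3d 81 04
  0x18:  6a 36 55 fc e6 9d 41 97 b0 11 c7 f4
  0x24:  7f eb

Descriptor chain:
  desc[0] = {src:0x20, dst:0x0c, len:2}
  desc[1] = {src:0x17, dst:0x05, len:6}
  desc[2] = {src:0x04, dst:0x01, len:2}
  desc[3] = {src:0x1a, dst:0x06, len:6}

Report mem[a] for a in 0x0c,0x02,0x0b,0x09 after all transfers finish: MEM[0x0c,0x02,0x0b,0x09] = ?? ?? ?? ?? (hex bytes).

#0 dst[0x0c+2] := {0xb0,0x11}
#1 dst[0x05+6] := {0x04,0x6a,0x36,0x55,0xfc,0xe6}
#2 dst[0x01+2] := {0xa6,0x04}
#3 dst[0x06+6] := {0x55,0xfc,0xe6,0x9d,0x41,0x97}
query mem[0x0c]=0xb0, mem[0x02]=0x04, mem[0x0b]=0x97, mem[0x09]=0x9d

MEM[0x0c,0x02,0x0b,0x09] = b0 04 97 9d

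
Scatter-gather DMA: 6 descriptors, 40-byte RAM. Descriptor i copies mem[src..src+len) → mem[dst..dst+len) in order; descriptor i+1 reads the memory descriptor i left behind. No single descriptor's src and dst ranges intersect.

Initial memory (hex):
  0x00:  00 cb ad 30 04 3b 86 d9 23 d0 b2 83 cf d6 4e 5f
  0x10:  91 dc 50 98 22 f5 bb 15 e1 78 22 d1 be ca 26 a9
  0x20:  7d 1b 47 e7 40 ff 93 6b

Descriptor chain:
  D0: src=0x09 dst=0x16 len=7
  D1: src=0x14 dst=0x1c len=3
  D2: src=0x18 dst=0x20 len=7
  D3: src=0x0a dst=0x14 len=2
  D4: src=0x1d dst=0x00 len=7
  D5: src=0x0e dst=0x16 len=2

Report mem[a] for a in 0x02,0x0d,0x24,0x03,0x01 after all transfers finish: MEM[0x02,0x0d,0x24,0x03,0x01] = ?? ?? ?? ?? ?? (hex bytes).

MEM[0x02,0x0d,0x24,0x03,0x01] = a9 d6 22 83 d0

[0] 0x09->0x16 len=7 : d0 b2 83 cf d6 4e 5f
[1] 0x14->0x1c len=3 : 22 f5 d0
[2] 0x18->0x20 len=7 : 83 cf d6 4e 22 f5 d0
[3] 0x0a->0x14 len=2 : b2 83
[4] 0x1d->0x00 len=7 : f5 d0 a9 83 cf d6 4e
[5] 0x0e->0x16 len=2 : 4e 5f
query mem[0x02]=0xa9, mem[0x0d]=0xd6, mem[0x24]=0x22, mem[0x03]=0x83, mem[0x01]=0xd0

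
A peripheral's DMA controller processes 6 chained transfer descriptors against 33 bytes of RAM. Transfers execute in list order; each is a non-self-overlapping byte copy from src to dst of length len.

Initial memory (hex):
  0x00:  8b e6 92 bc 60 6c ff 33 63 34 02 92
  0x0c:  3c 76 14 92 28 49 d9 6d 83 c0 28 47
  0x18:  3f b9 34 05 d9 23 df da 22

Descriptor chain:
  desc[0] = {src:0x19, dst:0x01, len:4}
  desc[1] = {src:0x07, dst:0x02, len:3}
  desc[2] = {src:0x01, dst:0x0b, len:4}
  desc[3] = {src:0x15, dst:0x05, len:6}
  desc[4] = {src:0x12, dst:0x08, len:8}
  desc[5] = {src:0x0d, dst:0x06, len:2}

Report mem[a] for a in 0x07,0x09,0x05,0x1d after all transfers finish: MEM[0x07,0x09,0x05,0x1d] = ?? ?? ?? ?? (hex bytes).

#0 dst[0x01+4] := {0xb9,0x34,0x05,0xd9}
#1 dst[0x02+3] := {0x33,0x63,0x34}
#2 dst[0x0b+4] := {0xb9,0x33,0x63,0x34}
#3 dst[0x05+6] := {0xc0,0x28,0x47,0x3f,0xb9,0x34}
#4 dst[0x08+8] := {0xd9,0x6d,0x83,0xc0,0x28,0x47,0x3f,0xb9}
#5 dst[0x06+2] := {0x47,0x3f}
query mem[0x07]=0x3f, mem[0x09]=0x6d, mem[0x05]=0xc0, mem[0x1d]=0x23

MEM[0x07,0x09,0x05,0x1d] = 3f 6d c0 23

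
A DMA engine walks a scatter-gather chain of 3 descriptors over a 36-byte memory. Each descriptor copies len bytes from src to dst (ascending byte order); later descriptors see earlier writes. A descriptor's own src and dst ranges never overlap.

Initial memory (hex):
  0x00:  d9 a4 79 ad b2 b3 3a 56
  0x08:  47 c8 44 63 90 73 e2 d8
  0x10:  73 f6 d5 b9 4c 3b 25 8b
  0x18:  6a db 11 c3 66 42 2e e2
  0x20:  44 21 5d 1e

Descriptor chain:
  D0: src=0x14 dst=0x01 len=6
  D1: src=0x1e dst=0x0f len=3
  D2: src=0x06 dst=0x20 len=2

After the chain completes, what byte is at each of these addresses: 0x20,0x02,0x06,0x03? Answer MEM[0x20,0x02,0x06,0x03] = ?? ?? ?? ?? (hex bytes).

MEM[0x20,0x02,0x06,0x03] = db 3b db 25

[0] 0x14->0x01 len=6 : 4c 3b 25 8b 6a db
[1] 0x1e->0x0f len=3 : 2e e2 44
[2] 0x06->0x20 len=2 : db 56
query mem[0x20]=0xdb, mem[0x02]=0x3b, mem[0x06]=0xdb, mem[0x03]=0x25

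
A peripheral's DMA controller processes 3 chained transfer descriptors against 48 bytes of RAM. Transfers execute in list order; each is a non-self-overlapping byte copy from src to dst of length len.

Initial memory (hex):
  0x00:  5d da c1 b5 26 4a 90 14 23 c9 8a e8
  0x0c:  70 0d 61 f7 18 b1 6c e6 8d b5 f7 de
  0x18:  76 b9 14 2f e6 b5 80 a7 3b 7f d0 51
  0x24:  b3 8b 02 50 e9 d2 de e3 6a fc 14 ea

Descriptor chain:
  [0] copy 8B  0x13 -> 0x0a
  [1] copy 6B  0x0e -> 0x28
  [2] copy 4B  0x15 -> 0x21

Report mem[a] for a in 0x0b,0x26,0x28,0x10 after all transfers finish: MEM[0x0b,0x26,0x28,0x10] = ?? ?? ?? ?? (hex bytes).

[0] 0x13->0x0a len=8 : e6 8d b5 f7 de 76 b9 14
[1] 0x0e->0x28 len=6 : de 76 b9 14 6c e6
[2] 0x15->0x21 len=4 : b5 f7 de 76
query mem[0x0b]=0x8d, mem[0x26]=0x02, mem[0x28]=0xde, mem[0x10]=0xb9

MEM[0x0b,0x26,0x28,0x10] = 8d 02 de b9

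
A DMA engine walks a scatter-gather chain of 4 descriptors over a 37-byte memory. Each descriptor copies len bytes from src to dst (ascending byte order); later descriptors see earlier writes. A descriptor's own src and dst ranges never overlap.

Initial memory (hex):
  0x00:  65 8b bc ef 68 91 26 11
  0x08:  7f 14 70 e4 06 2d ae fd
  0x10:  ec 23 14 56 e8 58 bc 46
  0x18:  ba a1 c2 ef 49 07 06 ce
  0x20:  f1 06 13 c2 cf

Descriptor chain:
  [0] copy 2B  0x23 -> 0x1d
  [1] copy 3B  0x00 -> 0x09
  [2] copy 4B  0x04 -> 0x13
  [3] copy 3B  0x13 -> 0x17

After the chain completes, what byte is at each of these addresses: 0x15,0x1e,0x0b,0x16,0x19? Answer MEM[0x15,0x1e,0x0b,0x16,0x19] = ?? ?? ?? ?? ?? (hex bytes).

MEM[0x15,0x1e,0x0b,0x16,0x19] = 26 cf bc 11 26

  after D0: wrote 2B at 0x1d = c2cf
  after D1: wrote 3B at 0x09 = 658bbc
  after D2: wrote 4B at 0x13 = 68912611
  after D3: wrote 3B at 0x17 = 689126
query mem[0x15]=0x26, mem[0x1e]=0xcf, mem[0x0b]=0xbc, mem[0x16]=0x11, mem[0x19]=0x26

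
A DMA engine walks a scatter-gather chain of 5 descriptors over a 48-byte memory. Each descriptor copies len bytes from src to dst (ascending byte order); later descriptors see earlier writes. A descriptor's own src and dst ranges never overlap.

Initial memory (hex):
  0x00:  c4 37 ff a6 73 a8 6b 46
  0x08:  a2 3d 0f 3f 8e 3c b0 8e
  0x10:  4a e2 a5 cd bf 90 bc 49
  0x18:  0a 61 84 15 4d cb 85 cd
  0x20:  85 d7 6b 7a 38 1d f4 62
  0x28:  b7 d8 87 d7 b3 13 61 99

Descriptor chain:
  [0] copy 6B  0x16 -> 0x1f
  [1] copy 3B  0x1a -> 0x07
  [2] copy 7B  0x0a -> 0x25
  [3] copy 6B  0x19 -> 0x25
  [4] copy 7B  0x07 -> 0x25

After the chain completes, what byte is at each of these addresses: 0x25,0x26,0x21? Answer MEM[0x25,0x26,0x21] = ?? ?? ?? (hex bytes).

D0: mem[0x1f..0x24] <- [bc 49 0a 61 84 15]
D1: mem[0x07..0x09] <- [84 15 4d]
D2: mem[0x25..0x2b] <- [0f 3f 8e 3c b0 8e 4a]
D3: mem[0x25..0x2a] <- [61 84 15 4d cb 85]
D4: mem[0x25..0x2b] <- [84 15 4d 0f 3f 8e 3c]
query mem[0x25]=0x84, mem[0x26]=0x15, mem[0x21]=0x0a

MEM[0x25,0x26,0x21] = 84 15 0a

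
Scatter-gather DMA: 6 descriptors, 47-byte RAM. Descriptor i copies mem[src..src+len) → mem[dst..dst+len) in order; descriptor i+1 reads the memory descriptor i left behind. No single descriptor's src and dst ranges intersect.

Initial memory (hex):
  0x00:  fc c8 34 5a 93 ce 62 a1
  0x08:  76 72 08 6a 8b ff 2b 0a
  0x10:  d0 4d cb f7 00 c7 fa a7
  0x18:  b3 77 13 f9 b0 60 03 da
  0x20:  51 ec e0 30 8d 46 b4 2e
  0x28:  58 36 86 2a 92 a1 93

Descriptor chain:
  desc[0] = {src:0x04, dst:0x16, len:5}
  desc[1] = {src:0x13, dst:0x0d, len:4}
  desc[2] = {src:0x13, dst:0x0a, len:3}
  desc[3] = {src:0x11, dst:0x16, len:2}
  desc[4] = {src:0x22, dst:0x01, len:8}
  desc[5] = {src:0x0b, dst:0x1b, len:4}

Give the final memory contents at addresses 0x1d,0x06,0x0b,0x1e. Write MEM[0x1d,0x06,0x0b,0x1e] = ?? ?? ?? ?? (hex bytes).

MEM[0x1d,0x06,0x0b,0x1e] = f7 2e 00 00

#0 dst[0x16+5] := {0x93,0xce,0x62,0xa1,0x76}
#1 dst[0x0d+4] := {0xf7,0x00,0xc7,0x93}
#2 dst[0x0a+3] := {0xf7,0x00,0xc7}
#3 dst[0x16+2] := {0x4d,0xcb}
#4 dst[0x01+8] := {0xe0,0x30,0x8d,0x46,0xb4,0x2e,0x58,0x36}
#5 dst[0x1b+4] := {0x00,0xc7,0xf7,0x00}
query mem[0x1d]=0xf7, mem[0x06]=0x2e, mem[0x0b]=0x00, mem[0x1e]=0x00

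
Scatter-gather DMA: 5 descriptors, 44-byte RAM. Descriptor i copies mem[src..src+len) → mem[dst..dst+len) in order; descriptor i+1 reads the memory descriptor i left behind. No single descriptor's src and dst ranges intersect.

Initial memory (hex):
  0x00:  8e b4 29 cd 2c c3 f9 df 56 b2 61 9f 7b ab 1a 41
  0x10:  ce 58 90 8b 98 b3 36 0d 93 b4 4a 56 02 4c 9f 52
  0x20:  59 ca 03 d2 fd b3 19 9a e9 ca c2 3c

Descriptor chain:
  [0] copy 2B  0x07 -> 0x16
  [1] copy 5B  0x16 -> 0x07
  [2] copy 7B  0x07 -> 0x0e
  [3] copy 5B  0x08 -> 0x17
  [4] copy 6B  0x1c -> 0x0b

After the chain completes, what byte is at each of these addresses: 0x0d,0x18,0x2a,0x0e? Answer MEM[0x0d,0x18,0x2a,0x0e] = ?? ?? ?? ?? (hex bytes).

D0: mem[0x16..0x17] <- [df 56]
D1: mem[0x07..0x0b] <- [df 56 93 b4 4a]
D2: mem[0x0e..0x14] <- [df 56 93 b4 4a 7b ab]
D3: mem[0x17..0x1b] <- [56 93 b4 4a 7b]
D4: mem[0x0b..0x10] <- [02 4c 9f 52 59 ca]
query mem[0x0d]=0x9f, mem[0x18]=0x93, mem[0x2a]=0xc2, mem[0x0e]=0x52

MEM[0x0d,0x18,0x2a,0x0e] = 9f 93 c2 52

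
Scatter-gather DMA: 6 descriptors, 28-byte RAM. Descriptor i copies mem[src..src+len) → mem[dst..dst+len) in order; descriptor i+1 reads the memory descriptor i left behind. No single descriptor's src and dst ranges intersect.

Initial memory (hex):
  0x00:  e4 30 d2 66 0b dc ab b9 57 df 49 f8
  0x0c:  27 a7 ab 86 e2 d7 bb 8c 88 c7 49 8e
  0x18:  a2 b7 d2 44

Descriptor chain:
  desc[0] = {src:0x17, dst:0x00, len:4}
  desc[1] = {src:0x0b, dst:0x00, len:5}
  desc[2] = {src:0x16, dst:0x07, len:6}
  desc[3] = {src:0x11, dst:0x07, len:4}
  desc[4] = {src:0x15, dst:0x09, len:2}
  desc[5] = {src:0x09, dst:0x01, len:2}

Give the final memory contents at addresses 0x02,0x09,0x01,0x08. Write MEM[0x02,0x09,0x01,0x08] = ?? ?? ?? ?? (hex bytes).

  after D0: wrote 4B at 0x00 = 8ea2b7d2
  after D1: wrote 5B at 0x00 = f827a7ab86
  after D2: wrote 6B at 0x07 = 498ea2b7d244
  after D3: wrote 4B at 0x07 = d7bb8c88
  after D4: wrote 2B at 0x09 = c749
  after D5: wrote 2B at 0x01 = c749
query mem[0x02]=0x49, mem[0x09]=0xc7, mem[0x01]=0xc7, mem[0x08]=0xbb

MEM[0x02,0x09,0x01,0x08] = 49 c7 c7 bb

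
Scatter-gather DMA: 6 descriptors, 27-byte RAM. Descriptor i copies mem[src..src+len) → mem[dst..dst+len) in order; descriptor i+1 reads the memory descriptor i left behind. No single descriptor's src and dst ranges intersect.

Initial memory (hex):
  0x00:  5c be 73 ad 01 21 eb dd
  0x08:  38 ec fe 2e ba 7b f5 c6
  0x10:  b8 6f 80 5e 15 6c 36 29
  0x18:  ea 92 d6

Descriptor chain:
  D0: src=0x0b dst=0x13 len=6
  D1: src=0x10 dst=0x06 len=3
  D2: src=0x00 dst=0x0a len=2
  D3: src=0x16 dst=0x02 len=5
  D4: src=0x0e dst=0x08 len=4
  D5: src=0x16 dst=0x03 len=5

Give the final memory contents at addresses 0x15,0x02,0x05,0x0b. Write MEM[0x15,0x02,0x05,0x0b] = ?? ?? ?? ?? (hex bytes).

[0] 0x0b->0x13 len=6 : 2e ba 7b f5 c6 b8
[1] 0x10->0x06 len=3 : b8 6f 80
[2] 0x00->0x0a len=2 : 5c be
[3] 0x16->0x02 len=5 : f5 c6 b8 92 d6
[4] 0x0e->0x08 len=4 : f5 c6 b8 6f
[5] 0x16->0x03 len=5 : f5 c6 b8 92 d6
query mem[0x15]=0x7b, mem[0x02]=0xf5, mem[0x05]=0xb8, mem[0x0b]=0x6f

MEM[0x15,0x02,0x05,0x0b] = 7b f5 b8 6f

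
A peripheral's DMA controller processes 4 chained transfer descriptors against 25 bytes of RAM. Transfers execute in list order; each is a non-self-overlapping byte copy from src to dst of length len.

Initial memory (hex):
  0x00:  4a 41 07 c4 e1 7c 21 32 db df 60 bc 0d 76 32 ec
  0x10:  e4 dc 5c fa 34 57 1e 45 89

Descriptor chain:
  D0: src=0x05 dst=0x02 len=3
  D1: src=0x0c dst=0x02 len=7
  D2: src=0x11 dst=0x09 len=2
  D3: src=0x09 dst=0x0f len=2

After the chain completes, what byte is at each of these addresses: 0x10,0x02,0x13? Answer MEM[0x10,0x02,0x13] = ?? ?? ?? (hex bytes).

MEM[0x10,0x02,0x13] = 5c 0d fa

  after D0: wrote 3B at 0x02 = 7c2132
  after D1: wrote 7B at 0x02 = 0d7632ece4dc5c
  after D2: wrote 2B at 0x09 = dc5c
  after D3: wrote 2B at 0x0f = dc5c
query mem[0x10]=0x5c, mem[0x02]=0x0d, mem[0x13]=0xfa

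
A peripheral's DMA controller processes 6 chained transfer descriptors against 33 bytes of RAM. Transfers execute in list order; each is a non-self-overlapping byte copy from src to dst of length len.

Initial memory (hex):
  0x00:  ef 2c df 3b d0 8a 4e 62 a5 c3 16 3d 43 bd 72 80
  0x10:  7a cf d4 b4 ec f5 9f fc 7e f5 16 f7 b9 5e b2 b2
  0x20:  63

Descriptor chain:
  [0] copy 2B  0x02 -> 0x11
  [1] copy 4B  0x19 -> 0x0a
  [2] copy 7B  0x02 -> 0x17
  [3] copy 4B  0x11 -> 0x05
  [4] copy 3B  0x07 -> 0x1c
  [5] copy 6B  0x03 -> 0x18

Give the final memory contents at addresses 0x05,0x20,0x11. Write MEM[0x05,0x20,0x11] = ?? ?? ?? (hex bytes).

#0 dst[0x11+2] := {0xdf,0x3b}
#1 dst[0x0a+4] := {0xf5,0x16,0xf7,0xb9}
#2 dst[0x17+7] := {0xdf,0x3b,0xd0,0x8a,0x4e,0x62,0xa5}
#3 dst[0x05+4] := {0xdf,0x3b,0xb4,0xec}
#4 dst[0x1c+3] := {0xb4,0xec,0xc3}
#5 dst[0x18+6] := {0x3b,0xd0,0xdf,0x3b,0xb4,0xec}
query mem[0x05]=0xdf, mem[0x20]=0x63, mem[0x11]=0xdf

MEM[0x05,0x20,0x11] = df 63 df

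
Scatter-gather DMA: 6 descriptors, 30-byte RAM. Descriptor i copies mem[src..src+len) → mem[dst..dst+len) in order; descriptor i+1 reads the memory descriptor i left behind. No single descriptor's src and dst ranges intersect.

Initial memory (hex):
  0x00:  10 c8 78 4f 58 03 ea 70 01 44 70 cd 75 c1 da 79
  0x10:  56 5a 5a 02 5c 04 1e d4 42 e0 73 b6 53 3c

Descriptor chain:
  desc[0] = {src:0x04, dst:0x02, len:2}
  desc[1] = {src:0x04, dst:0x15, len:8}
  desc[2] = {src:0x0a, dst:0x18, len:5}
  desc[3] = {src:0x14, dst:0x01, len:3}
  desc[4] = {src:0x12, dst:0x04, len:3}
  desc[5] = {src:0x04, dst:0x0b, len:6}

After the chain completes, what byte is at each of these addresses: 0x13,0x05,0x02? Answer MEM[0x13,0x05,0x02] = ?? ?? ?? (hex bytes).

MEM[0x13,0x05,0x02] = 02 02 58

#0 dst[0x02+2] := {0x58,0x03}
#1 dst[0x15+8] := {0x58,0x03,0xea,0x70,0x01,0x44,0x70,0xcd}
#2 dst[0x18+5] := {0x70,0xcd,0x75,0xc1,0xda}
#3 dst[0x01+3] := {0x5c,0x58,0x03}
#4 dst[0x04+3] := {0x5a,0x02,0x5c}
#5 dst[0x0b+6] := {0x5a,0x02,0x5c,0x70,0x01,0x44}
query mem[0x13]=0x02, mem[0x05]=0x02, mem[0x02]=0x58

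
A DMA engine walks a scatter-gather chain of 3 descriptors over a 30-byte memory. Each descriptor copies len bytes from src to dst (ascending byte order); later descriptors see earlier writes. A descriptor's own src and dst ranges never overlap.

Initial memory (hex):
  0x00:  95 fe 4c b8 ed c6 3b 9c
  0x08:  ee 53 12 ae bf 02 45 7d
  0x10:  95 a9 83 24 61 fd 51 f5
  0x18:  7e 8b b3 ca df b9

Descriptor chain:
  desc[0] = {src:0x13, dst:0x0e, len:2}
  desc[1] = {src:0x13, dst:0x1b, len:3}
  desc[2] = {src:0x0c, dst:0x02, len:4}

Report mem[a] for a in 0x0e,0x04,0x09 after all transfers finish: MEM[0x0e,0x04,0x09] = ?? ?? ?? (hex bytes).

#0 dst[0x0e+2] := {0x24,0x61}
#1 dst[0x1b+3] := {0x24,0x61,0xfd}
#2 dst[0x02+4] := {0xbf,0x02,0x24,0x61}
query mem[0x0e]=0x24, mem[0x04]=0x24, mem[0x09]=0x53

MEM[0x0e,0x04,0x09] = 24 24 53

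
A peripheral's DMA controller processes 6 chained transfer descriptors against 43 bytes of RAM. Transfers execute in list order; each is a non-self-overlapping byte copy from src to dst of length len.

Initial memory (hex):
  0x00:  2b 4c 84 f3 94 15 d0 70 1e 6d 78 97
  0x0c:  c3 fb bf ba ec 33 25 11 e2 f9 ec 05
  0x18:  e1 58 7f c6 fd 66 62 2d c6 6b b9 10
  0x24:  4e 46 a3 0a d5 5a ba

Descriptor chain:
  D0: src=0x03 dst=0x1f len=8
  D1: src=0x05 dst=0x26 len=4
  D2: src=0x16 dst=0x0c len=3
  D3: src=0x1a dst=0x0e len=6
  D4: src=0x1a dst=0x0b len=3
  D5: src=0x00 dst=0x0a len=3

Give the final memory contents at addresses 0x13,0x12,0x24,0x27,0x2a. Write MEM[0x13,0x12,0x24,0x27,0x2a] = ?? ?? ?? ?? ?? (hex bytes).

  after D0: wrote 8B at 0x1f = f39415d0701e6d78
  after D1: wrote 4B at 0x26 = 15d0701e
  after D2: wrote 3B at 0x0c = ec05e1
  after D3: wrote 6B at 0x0e = 7fc6fd6662f3
  after D4: wrote 3B at 0x0b = 7fc6fd
  after D5: wrote 3B at 0x0a = 2b4c84
query mem[0x13]=0xf3, mem[0x12]=0x62, mem[0x24]=0x1e, mem[0x27]=0xd0, mem[0x2a]=0xba

MEM[0x13,0x12,0x24,0x27,0x2a] = f3 62 1e d0 ba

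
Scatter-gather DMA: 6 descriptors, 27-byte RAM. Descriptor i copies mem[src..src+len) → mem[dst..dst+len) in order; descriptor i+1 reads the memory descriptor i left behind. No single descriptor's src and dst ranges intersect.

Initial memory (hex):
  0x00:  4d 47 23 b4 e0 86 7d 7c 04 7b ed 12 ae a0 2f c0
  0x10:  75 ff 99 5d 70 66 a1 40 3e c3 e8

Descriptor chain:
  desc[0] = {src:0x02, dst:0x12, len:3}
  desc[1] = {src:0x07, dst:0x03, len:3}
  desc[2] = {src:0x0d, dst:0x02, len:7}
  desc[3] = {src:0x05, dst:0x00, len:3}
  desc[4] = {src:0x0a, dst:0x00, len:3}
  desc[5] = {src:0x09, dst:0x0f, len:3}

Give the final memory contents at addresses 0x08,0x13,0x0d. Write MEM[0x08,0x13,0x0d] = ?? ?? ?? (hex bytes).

MEM[0x08,0x13,0x0d] = b4 b4 a0

D0: mem[0x12..0x14] <- [23 b4 e0]
D1: mem[0x03..0x05] <- [7c 04 7b]
D2: mem[0x02..0x08] <- [a0 2f c0 75 ff 23 b4]
D3: mem[0x00..0x02] <- [75 ff 23]
D4: mem[0x00..0x02] <- [ed 12 ae]
D5: mem[0x0f..0x11] <- [7b ed 12]
query mem[0x08]=0xb4, mem[0x13]=0xb4, mem[0x0d]=0xa0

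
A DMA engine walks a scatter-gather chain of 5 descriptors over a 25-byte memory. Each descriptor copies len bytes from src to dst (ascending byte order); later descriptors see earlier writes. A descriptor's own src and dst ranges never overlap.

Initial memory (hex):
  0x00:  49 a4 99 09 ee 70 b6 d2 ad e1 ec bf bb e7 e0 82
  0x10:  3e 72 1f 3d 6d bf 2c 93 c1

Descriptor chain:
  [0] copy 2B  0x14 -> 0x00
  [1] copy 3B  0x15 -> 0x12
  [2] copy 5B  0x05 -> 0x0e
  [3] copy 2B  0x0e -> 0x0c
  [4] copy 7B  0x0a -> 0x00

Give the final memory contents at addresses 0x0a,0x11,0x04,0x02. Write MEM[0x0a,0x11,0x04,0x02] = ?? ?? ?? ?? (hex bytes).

D0: mem[0x00..0x01] <- [6d bf]
D1: mem[0x12..0x14] <- [bf 2c 93]
D2: mem[0x0e..0x12] <- [70 b6 d2 ad e1]
D3: mem[0x0c..0x0d] <- [70 b6]
D4: mem[0x00..0x06] <- [ec bf 70 b6 70 b6 d2]
query mem[0x0a]=0xec, mem[0x11]=0xad, mem[0x04]=0x70, mem[0x02]=0x70

MEM[0x0a,0x11,0x04,0x02] = ec ad 70 70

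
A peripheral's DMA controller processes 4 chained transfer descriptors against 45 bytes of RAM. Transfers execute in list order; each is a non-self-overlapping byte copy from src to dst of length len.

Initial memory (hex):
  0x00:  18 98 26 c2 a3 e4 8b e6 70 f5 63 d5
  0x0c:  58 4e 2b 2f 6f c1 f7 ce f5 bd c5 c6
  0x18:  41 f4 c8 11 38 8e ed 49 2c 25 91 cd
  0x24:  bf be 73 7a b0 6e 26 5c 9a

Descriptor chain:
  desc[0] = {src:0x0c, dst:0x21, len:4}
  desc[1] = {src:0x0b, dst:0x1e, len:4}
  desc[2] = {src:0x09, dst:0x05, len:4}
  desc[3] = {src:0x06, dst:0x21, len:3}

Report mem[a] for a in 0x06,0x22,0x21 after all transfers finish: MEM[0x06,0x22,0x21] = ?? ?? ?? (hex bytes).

[0] 0x0c->0x21 len=4 : 58 4e 2b 2f
[1] 0x0b->0x1e len=4 : d5 58 4e 2b
[2] 0x09->0x05 len=4 : f5 63 d5 58
[3] 0x06->0x21 len=3 : 63 d5 58
query mem[0x06]=0x63, mem[0x22]=0xd5, mem[0x21]=0x63

MEM[0x06,0x22,0x21] = 63 d5 63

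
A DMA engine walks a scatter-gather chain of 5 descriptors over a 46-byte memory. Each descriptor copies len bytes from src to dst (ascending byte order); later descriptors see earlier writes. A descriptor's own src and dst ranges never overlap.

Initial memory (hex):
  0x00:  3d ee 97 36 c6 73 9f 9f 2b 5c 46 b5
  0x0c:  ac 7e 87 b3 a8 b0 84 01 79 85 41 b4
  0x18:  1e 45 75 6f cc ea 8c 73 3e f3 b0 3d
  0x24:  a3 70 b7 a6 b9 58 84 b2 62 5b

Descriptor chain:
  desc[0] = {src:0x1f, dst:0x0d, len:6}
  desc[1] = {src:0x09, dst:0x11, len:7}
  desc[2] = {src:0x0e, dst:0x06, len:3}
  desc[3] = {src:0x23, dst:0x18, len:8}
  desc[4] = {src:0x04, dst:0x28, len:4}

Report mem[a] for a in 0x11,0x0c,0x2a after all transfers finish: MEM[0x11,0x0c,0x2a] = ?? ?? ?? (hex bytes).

MEM[0x11,0x0c,0x2a] = 5c ac 3e

#0 dst[0x0d+6] := {0x73,0x3e,0xf3,0xb0,0x3d,0xa3}
#1 dst[0x11+7] := {0x5c,0x46,0xb5,0xac,0x73,0x3e,0xf3}
#2 dst[0x06+3] := {0x3e,0xf3,0xb0}
#3 dst[0x18+8] := {0x3d,0xa3,0x70,0xb7,0xa6,0xb9,0x58,0x84}
#4 dst[0x28+4] := {0xc6,0x73,0x3e,0xf3}
query mem[0x11]=0x5c, mem[0x0c]=0xac, mem[0x2a]=0x3e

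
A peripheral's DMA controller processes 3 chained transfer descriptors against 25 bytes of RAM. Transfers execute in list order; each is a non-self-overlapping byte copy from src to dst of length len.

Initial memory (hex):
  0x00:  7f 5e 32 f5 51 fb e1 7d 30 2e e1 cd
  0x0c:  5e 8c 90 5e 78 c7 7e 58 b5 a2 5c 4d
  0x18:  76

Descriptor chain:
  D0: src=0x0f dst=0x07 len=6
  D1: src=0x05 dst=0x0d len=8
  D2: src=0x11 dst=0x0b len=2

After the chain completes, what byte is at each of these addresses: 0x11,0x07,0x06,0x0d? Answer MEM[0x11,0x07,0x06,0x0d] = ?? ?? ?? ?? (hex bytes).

MEM[0x11,0x07,0x06,0x0d] = c7 5e e1 fb

[0] 0x0f->0x07 len=6 : 5e 78 c7 7e 58 b5
[1] 0x05->0x0d len=8 : fb e1 5e 78 c7 7e 58 b5
[2] 0x11->0x0b len=2 : c7 7e
query mem[0x11]=0xc7, mem[0x07]=0x5e, mem[0x06]=0xe1, mem[0x0d]=0xfb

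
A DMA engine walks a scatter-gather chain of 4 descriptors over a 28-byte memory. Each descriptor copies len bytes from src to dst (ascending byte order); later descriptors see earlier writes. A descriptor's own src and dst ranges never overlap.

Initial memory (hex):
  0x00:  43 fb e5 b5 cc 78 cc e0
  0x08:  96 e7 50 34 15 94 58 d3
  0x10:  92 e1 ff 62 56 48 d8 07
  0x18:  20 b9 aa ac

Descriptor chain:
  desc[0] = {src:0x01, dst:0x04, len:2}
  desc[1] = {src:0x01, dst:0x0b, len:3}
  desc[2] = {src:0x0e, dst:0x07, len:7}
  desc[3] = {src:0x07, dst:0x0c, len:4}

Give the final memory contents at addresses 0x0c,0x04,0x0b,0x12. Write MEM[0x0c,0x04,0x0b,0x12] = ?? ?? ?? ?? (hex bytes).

MEM[0x0c,0x04,0x0b,0x12] = 58 fb ff ff

  after D0: wrote 2B at 0x04 = fbe5
  after D1: wrote 3B at 0x0b = fbe5b5
  after D2: wrote 7B at 0x07 = 58d392e1ff6256
  after D3: wrote 4B at 0x0c = 58d392e1
query mem[0x0c]=0x58, mem[0x04]=0xfb, mem[0x0b]=0xff, mem[0x12]=0xff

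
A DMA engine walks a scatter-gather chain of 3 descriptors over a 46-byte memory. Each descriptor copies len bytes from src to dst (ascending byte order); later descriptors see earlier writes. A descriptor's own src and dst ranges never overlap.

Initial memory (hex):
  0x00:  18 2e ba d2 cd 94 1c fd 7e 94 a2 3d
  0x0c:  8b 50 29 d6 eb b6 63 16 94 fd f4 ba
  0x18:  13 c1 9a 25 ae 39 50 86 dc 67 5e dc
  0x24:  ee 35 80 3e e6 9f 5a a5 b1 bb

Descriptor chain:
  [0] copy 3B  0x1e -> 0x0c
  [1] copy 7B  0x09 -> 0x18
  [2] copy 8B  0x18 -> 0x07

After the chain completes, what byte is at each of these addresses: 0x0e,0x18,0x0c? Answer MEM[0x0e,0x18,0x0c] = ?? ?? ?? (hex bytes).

MEM[0x0e,0x18,0x0c] = 86 94 dc

D0: mem[0x0c..0x0e] <- [50 86 dc]
D1: mem[0x18..0x1e] <- [94 a2 3d 50 86 dc d6]
D2: mem[0x07..0x0e] <- [94 a2 3d 50 86 dc d6 86]
query mem[0x0e]=0x86, mem[0x18]=0x94, mem[0x0c]=0xdc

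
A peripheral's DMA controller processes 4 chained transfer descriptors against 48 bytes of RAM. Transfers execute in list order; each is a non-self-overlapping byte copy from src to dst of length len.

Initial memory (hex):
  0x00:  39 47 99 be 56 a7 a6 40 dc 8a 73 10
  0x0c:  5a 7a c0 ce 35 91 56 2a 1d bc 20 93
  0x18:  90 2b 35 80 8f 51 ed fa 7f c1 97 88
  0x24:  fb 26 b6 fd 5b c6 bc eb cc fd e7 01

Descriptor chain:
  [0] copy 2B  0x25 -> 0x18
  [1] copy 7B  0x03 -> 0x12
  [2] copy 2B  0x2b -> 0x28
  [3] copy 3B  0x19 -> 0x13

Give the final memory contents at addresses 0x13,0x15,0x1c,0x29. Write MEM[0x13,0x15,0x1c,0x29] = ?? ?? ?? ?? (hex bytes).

MEM[0x13,0x15,0x1c,0x29] = b6 80 8f cc

D0: mem[0x18..0x19] <- [26 b6]
D1: mem[0x12..0x18] <- [be 56 a7 a6 40 dc 8a]
D2: mem[0x28..0x29] <- [eb cc]
D3: mem[0x13..0x15] <- [b6 35 80]
query mem[0x13]=0xb6, mem[0x15]=0x80, mem[0x1c]=0x8f, mem[0x29]=0xcc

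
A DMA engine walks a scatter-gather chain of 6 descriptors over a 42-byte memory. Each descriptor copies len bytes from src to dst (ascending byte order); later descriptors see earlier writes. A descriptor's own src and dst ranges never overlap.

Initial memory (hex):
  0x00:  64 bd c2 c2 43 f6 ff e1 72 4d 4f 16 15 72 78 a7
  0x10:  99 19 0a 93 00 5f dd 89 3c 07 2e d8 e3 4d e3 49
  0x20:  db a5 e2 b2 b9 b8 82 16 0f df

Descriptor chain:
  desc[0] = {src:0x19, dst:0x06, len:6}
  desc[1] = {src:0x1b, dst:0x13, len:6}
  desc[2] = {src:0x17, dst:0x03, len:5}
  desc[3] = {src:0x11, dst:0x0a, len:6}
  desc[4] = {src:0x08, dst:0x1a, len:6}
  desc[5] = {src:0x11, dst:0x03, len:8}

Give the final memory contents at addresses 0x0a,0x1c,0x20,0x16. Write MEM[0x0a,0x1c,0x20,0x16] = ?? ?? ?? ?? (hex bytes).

MEM[0x0a,0x1c,0x20,0x16] = db 19 db e3

#0 dst[0x06+6] := {0x07,0x2e,0xd8,0xe3,0x4d,0xe3}
#1 dst[0x13+6] := {0xd8,0xe3,0x4d,0xe3,0x49,0xdb}
#2 dst[0x03+5] := {0x49,0xdb,0x07,0x2e,0xd8}
#3 dst[0x0a+6] := {0x19,0x0a,0xd8,0xe3,0x4d,0xe3}
#4 dst[0x1a+6] := {0xd8,0xe3,0x19,0x0a,0xd8,0xe3}
#5 dst[0x03+8] := {0x19,0x0a,0xd8,0xe3,0x4d,0xe3,0x49,0xdb}
query mem[0x0a]=0xdb, mem[0x1c]=0x19, mem[0x20]=0xdb, mem[0x16]=0xe3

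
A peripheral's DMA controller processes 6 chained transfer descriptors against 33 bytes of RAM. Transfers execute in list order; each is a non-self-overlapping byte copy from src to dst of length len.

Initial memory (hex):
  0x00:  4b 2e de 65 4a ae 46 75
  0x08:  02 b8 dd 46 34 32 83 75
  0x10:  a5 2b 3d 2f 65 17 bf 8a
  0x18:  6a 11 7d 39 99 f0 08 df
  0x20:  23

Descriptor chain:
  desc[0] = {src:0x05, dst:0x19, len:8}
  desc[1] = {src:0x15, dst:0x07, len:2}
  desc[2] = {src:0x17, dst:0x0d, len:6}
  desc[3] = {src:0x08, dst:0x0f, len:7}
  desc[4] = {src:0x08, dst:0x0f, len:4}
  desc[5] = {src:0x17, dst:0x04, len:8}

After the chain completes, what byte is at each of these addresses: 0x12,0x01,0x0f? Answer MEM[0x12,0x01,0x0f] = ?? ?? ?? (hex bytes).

#0 dst[0x19+8] := {0xae,0x46,0x75,0x02,0xb8,0xdd,0x46,0x34}
#1 dst[0x07+2] := {0x17,0xbf}
#2 dst[0x0d+6] := {0x8a,0x6a,0xae,0x46,0x75,0x02}
#3 dst[0x0f+7] := {0xbf,0xb8,0xdd,0x46,0x34,0x8a,0x6a}
#4 dst[0x0f+4] := {0xbf,0xb8,0xdd,0x46}
#5 dst[0x04+8] := {0x8a,0x6a,0xae,0x46,0x75,0x02,0xb8,0xdd}
query mem[0x12]=0x46, mem[0x01]=0x2e, mem[0x0f]=0xbf

MEM[0x12,0x01,0x0f] = 46 2e bf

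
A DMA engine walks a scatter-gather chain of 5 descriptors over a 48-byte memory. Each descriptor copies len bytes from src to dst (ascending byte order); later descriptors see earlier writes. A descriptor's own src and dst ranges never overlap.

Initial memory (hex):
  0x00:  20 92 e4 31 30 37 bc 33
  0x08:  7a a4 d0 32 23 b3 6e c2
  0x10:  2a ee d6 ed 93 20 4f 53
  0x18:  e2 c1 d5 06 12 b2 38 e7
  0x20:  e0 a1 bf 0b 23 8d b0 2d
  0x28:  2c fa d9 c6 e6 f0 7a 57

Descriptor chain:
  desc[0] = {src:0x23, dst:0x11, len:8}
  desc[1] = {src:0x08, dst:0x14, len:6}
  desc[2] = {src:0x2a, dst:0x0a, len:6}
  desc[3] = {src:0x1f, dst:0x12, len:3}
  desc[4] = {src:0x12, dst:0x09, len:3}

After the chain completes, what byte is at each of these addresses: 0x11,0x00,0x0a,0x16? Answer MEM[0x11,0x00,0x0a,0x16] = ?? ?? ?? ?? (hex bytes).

  after D0: wrote 8B at 0x11 = 0b238db02d2cfad9
  after D1: wrote 6B at 0x14 = 7aa4d03223b3
  after D2: wrote 6B at 0x0a = d9c6e6f07a57
  after D3: wrote 3B at 0x12 = e7e0a1
  after D4: wrote 3B at 0x09 = e7e0a1
query mem[0x11]=0x0b, mem[0x00]=0x20, mem[0x0a]=0xe0, mem[0x16]=0xd0

MEM[0x11,0x00,0x0a,0x16] = 0b 20 e0 d0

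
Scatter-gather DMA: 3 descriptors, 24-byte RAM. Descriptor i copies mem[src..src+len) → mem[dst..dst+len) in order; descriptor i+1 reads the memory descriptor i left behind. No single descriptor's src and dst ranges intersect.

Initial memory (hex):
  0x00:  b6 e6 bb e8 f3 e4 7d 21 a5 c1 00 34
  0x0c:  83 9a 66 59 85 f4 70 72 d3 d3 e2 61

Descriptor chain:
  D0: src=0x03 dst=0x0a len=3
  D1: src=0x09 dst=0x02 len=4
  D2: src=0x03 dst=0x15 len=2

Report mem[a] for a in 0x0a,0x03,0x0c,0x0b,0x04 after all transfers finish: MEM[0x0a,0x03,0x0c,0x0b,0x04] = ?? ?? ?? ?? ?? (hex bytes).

#0 dst[0x0a+3] := {0xe8,0xf3,0xe4}
#1 dst[0x02+4] := {0xc1,0xe8,0xf3,0xe4}
#2 dst[0x15+2] := {0xe8,0xf3}
query mem[0x0a]=0xe8, mem[0x03]=0xe8, mem[0x0c]=0xe4, mem[0x0b]=0xf3, mem[0x04]=0xf3

MEM[0x0a,0x03,0x0c,0x0b,0x04] = e8 e8 e4 f3 f3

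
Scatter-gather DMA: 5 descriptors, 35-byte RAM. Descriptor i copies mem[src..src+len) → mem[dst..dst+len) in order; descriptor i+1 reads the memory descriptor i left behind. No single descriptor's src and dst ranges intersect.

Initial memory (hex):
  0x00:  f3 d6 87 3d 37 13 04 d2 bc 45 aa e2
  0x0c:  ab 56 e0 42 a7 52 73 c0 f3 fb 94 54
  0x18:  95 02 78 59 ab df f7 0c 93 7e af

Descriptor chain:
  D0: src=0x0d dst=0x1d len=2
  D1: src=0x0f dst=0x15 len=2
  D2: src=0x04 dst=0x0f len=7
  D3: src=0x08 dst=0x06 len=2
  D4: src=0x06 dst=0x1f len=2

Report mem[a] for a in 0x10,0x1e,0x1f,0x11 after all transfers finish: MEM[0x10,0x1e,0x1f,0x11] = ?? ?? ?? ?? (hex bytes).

D0: mem[0x1d..0x1e] <- [56 e0]
D1: mem[0x15..0x16] <- [42 a7]
D2: mem[0x0f..0x15] <- [37 13 04 d2 bc 45 aa]
D3: mem[0x06..0x07] <- [bc 45]
D4: mem[0x1f..0x20] <- [bc 45]
query mem[0x10]=0x13, mem[0x1e]=0xe0, mem[0x1f]=0xbc, mem[0x11]=0x04

MEM[0x10,0x1e,0x1f,0x11] = 13 e0 bc 04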